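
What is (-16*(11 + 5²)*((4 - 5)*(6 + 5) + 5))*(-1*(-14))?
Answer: 48384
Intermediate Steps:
(-16*(11 + 5²)*((4 - 5)*(6 + 5) + 5))*(-1*(-14)) = -16*(11 + 25)*(-1*11 + 5)*14 = -576*(-11 + 5)*14 = -576*(-6)*14 = -16*(-216)*14 = 3456*14 = 48384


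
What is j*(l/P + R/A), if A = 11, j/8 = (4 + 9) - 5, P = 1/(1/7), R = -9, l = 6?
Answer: 192/77 ≈ 2.4935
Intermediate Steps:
P = 7 (P = 1/(⅐) = 7)
j = 64 (j = 8*((4 + 9) - 5) = 8*(13 - 5) = 8*8 = 64)
j*(l/P + R/A) = 64*(6/7 - 9/11) = 64*(3/77) = 192/77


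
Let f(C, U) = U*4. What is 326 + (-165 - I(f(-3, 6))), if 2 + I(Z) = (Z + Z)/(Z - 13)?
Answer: 1745/11 ≈ 158.64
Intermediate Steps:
f(C, U) = 4*U
I(Z) = -2 + 2*Z/(-13 + Z) (I(Z) = -2 + (Z + Z)/(Z - 13) = -2 + (2*Z)/(-13 + Z) = -2 + 2*Z/(-13 + Z))
326 + (-165 - I(f(-3, 6))) = 326 + (-165 - 26/(-13 + 4*6)) = 326 + (-165 - 26/(-13 + 24)) = 326 + (-165 - 26/11) = 326 - 1841/11 = 1745/11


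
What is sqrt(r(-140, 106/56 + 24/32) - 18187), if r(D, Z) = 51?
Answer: 2*I*sqrt(4534) ≈ 134.67*I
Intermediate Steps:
sqrt(r(-140, 106/56 + 24/32) - 18187) = sqrt(51 - 18187) = sqrt(-18136) = 2*I*sqrt(4534)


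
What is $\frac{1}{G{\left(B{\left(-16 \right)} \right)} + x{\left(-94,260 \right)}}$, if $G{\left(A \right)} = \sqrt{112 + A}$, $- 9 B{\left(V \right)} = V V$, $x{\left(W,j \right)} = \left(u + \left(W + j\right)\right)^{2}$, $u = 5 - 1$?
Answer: $\frac{65025}{1879222312} - \frac{3 \sqrt{47}}{1879222312} \approx 3.4591 \cdot 10^{-5}$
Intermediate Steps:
$u = 4$
$x{\left(W,j \right)} = \left(4 + W + j\right)^{2}$ ($x{\left(W,j \right)} = \left(4 + \left(W + j\right)\right)^{2} = \left(4 + W + j\right)^{2}$)
$B{\left(V \right)} = - \frac{V^{2}}{9}$ ($B{\left(V \right)} = - \frac{V V}{9} = - \frac{V^{2}}{9}$)
$\frac{1}{G{\left(B{\left(-16 \right)} \right)} + x{\left(-94,260 \right)}} = \frac{1}{\sqrt{112 - \frac{\left(-16\right)^{2}}{9}} + \left(4 - 94 + 260\right)^{2}} = \frac{1}{\sqrt{112 - \frac{256}{9}} + 170^{2}} = \frac{1}{\sqrt{112 - \frac{256}{9}} + 28900} = \frac{1}{\sqrt{\frac{752}{9}} + 28900} = \frac{1}{\frac{4 \sqrt{47}}{3} + 28900} = \frac{1}{28900 + \frac{4 \sqrt{47}}{3}}$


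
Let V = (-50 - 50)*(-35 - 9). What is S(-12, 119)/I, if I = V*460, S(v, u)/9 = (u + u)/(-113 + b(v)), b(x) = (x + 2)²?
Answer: -1071/13156000 ≈ -8.1408e-5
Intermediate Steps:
b(x) = (2 + x)²
V = 4400 (V = -100*(-44) = 4400)
S(v, u) = 18*u/(-113 + (2 + v)²) (S(v, u) = 9*((u + u)/(-113 + (2 + v)²)) = 9*((2*u)/(-113 + (2 + v)²)) = 9*(2*u/(-113 + (2 + v)²)) = 18*u/(-113 + (2 + v)²))
I = 2024000 (I = 4400*460 = 2024000)
S(-12, 119)/I = (18*119/(-113 + (2 - 12)²))/2024000 = (18*119/(-113 + (-10)²))*(1/2024000) = (18*119/(-113 + 100))*(1/2024000) = (18*119/(-13))*(1/2024000) = (18*119*(-1/13))*(1/2024000) = -2142/13*1/2024000 = -1071/13156000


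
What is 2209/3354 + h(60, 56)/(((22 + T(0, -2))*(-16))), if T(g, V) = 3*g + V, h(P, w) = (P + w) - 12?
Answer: 22379/67080 ≈ 0.33362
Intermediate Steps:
h(P, w) = -12 + P + w
T(g, V) = V + 3*g
2209/3354 + h(60, 56)/(((22 + T(0, -2))*(-16))) = 2209/3354 + (-12 + 60 + 56)/(((22 + (-2 + 3*0))*(-16))) = 2209*(1/3354) + 104/(((22 + (-2 + 0))*(-16))) = 2209/3354 + 104/(((22 - 2)*(-16))) = 2209/3354 + 104/((20*(-16))) = 2209/3354 + 104/(-320) = 2209/3354 + 104*(-1/320) = 2209/3354 - 13/40 = 22379/67080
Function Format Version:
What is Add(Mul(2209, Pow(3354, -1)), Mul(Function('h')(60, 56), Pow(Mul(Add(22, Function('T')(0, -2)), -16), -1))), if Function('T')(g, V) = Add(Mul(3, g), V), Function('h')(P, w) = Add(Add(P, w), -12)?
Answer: Rational(22379, 67080) ≈ 0.33362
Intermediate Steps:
Function('h')(P, w) = Add(-12, P, w)
Function('T')(g, V) = Add(V, Mul(3, g))
Add(Mul(2209, Pow(3354, -1)), Mul(Function('h')(60, 56), Pow(Mul(Add(22, Function('T')(0, -2)), -16), -1))) = Add(Mul(2209, Pow(3354, -1)), Mul(Add(-12, 60, 56), Pow(Mul(Add(22, Add(-2, Mul(3, 0))), -16), -1))) = Add(Mul(2209, Rational(1, 3354)), Mul(104, Pow(Mul(Add(22, Add(-2, 0)), -16), -1))) = Add(Rational(2209, 3354), Mul(104, Pow(Mul(Add(22, -2), -16), -1))) = Add(Rational(2209, 3354), Mul(104, Pow(Mul(20, -16), -1))) = Add(Rational(2209, 3354), Mul(104, Pow(-320, -1))) = Add(Rational(2209, 3354), Mul(104, Rational(-1, 320))) = Add(Rational(2209, 3354), Rational(-13, 40)) = Rational(22379, 67080)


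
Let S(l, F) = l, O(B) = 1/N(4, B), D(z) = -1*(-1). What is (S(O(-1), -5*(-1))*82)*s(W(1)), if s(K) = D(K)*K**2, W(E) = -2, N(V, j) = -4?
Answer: -82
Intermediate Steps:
D(z) = 1
O(B) = -1/4 (O(B) = 1/(-4) = -1/4)
s(K) = K**2 (s(K) = 1*K**2 = K**2)
(S(O(-1), -5*(-1))*82)*s(W(1)) = -1/4*82*(-2)**2 = -41/2*4 = -82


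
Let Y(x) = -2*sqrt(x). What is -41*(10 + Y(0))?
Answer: -410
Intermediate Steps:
-41*(10 + Y(0)) = -41*(10 - 2*sqrt(0)) = -41*(10 - 2*0) = -41*(10 + 0) = -41*10 = -410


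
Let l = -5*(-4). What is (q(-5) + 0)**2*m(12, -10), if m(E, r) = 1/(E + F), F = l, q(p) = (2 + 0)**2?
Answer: 1/2 ≈ 0.50000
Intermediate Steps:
q(p) = 4 (q(p) = 2**2 = 4)
l = 20
F = 20
m(E, r) = 1/(20 + E) (m(E, r) = 1/(E + 20) = 1/(20 + E))
(q(-5) + 0)**2*m(12, -10) = (4 + 0)**2/(20 + 12) = 4**2/32 = 16*(1/32) = 1/2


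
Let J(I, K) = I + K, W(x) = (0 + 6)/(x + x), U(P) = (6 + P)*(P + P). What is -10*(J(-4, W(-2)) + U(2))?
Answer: -265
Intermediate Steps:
U(P) = 2*P*(6 + P) (U(P) = (6 + P)*(2*P) = 2*P*(6 + P))
W(x) = 3/x (W(x) = 6/((2*x)) = 6*(1/(2*x)) = 3/x)
-10*(J(-4, W(-2)) + U(2)) = -10*((-4 + 3/(-2)) + 2*2*(6 + 2)) = -10*((-4 + 3*(-½)) + 2*2*8) = -10*((-4 - 3/2) + 32) = -10*(-11/2 + 32) = -10*53/2 = -265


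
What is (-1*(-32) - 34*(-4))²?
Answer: 28224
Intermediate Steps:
(-1*(-32) - 34*(-4))² = (32 + 136)² = 168² = 28224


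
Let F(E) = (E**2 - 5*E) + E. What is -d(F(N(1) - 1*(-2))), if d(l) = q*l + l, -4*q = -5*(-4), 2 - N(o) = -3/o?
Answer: 84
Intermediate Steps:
N(o) = 2 + 3/o (N(o) = 2 - (-3)/o = 2 + 3/o)
q = -5 (q = -(-5)*(-4)/4 = -1/4*20 = -5)
F(E) = E**2 - 4*E
d(l) = -4*l (d(l) = -5*l + l = -4*l)
-d(F(N(1) - 1*(-2))) = -(-4)*((2 + 3/1) - 1*(-2))*(-4 + ((2 + 3/1) - 1*(-2))) = -(-4)*((2 + 3*1) + 2)*(-4 + ((2 + 3*1) + 2)) = -(-4)*((2 + 3) + 2)*(-4 + ((2 + 3) + 2)) = -(-4)*(5 + 2)*(-4 + (5 + 2)) = -(-4)*7*(-4 + 7) = -(-4)*7*3 = -(-4)*21 = -1*(-84) = 84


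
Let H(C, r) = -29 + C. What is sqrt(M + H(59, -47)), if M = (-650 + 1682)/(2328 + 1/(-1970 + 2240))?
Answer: sqrt(12027810158670)/628561 ≈ 5.5175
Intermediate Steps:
M = 278640/628561 (M = 1032/(2328 + 1/270) = 1032/(628561/270) = 1032*(270/628561) = 278640/628561 ≈ 0.44330)
sqrt(M + H(59, -47)) = sqrt(278640/628561 + (-29 + 59)) = sqrt(278640/628561 + 30) = sqrt(19135470/628561) = sqrt(12027810158670)/628561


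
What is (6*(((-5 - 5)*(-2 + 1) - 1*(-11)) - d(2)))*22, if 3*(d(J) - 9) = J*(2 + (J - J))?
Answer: 1408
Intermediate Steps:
d(J) = 9 + 2*J/3 (d(J) = 9 + (J*(2 + (J - J)))/3 = 9 + (J*(2 + 0))/3 = 9 + (J*2)/3 = 9 + (2*J)/3 = 9 + 2*J/3)
(6*(((-5 - 5)*(-2 + 1) - 1*(-11)) - d(2)))*22 = (6*(((-5 - 5)*(-2 + 1) - 1*(-11)) - (9 + (⅔)*2)))*22 = (6*((-10*(-1) + 11) - (9 + 4/3)))*22 = (6*((10 + 11) - 1*31/3))*22 = (6*(21 - 31/3))*22 = (6*(32/3))*22 = 64*22 = 1408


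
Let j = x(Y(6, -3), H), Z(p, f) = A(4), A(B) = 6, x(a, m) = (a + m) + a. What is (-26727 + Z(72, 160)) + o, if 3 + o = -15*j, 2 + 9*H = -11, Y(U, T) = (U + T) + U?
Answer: -80917/3 ≈ -26972.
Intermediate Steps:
Y(U, T) = T + 2*U (Y(U, T) = (T + U) + U = T + 2*U)
H = -13/9 (H = -2/9 + (⅑)*(-11) = -2/9 - 11/9 = -13/9 ≈ -1.4444)
x(a, m) = m + 2*a
Z(p, f) = 6
j = 149/9 (j = -13/9 + 2*(-3 + 2*6) = -13/9 + 2*(-3 + 12) = -13/9 + 2*9 = -13/9 + 18 = 149/9 ≈ 16.556)
o = -754/3 (o = -3 - 15*149/9 = -3 - 745/3 = -754/3 ≈ -251.33)
(-26727 + Z(72, 160)) + o = (-26727 + 6) - 754/3 = -26721 - 754/3 = -80917/3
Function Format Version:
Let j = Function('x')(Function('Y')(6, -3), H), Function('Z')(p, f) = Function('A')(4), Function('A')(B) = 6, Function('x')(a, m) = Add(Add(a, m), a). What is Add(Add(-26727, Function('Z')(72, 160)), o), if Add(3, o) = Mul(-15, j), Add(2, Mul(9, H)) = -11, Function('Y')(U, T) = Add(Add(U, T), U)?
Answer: Rational(-80917, 3) ≈ -26972.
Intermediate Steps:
Function('Y')(U, T) = Add(T, Mul(2, U)) (Function('Y')(U, T) = Add(Add(T, U), U) = Add(T, Mul(2, U)))
H = Rational(-13, 9) (H = Add(Rational(-2, 9), Mul(Rational(1, 9), -11)) = Add(Rational(-2, 9), Rational(-11, 9)) = Rational(-13, 9) ≈ -1.4444)
Function('x')(a, m) = Add(m, Mul(2, a))
Function('Z')(p, f) = 6
j = Rational(149, 9) (j = Add(Rational(-13, 9), Mul(2, Add(-3, Mul(2, 6)))) = Add(Rational(-13, 9), Mul(2, Add(-3, 12))) = Add(Rational(-13, 9), Mul(2, 9)) = Add(Rational(-13, 9), 18) = Rational(149, 9) ≈ 16.556)
o = Rational(-754, 3) (o = Add(-3, Mul(-15, Rational(149, 9))) = Add(-3, Rational(-745, 3)) = Rational(-754, 3) ≈ -251.33)
Add(Add(-26727, Function('Z')(72, 160)), o) = Add(Add(-26727, 6), Rational(-754, 3)) = Add(-26721, Rational(-754, 3)) = Rational(-80917, 3)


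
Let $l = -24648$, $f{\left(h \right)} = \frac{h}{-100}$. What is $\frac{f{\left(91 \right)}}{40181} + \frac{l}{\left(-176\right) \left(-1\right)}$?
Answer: $- \frac{6189884051}{44199100} \approx -140.05$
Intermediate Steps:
$f{\left(h \right)} = - \frac{h}{100}$ ($f{\left(h \right)} = h \left(- \frac{1}{100}\right) = - \frac{h}{100}$)
$\frac{f{\left(91 \right)}}{40181} + \frac{l}{\left(-176\right) \left(-1\right)} = \frac{\left(- \frac{1}{100}\right) 91}{40181} - \frac{24648}{\left(-176\right) \left(-1\right)} = \left(- \frac{91}{100}\right) \frac{1}{40181} - \frac{24648}{176} = - \frac{91}{4018100} - \frac{3081}{22} = - \frac{6189884051}{44199100}$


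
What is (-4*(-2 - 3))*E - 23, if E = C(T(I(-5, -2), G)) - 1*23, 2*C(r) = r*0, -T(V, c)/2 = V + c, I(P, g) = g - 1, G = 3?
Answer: -483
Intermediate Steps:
I(P, g) = -1 + g
T(V, c) = -2*V - 2*c (T(V, c) = -2*(V + c) = -2*V - 2*c)
C(r) = 0 (C(r) = (r*0)/2 = (½)*0 = 0)
E = -23 (E = 0 - 1*23 = 0 - 23 = -23)
(-4*(-2 - 3))*E - 23 = -4*(-2 - 3)*(-23) - 23 = -4*(-5)*(-23) - 23 = 20*(-23) - 23 = -460 - 23 = -483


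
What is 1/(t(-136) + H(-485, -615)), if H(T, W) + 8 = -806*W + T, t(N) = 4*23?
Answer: 1/495289 ≈ 2.0190e-6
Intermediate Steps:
t(N) = 92
H(T, W) = -8 + T - 806*W (H(T, W) = -8 + (-806*W + T) = -8 + (T - 806*W) = -8 + T - 806*W)
1/(t(-136) + H(-485, -615)) = 1/(92 + (-8 - 485 - 806*(-615))) = 1/(92 + (-8 - 485 + 495690)) = 1/(92 + 495197) = 1/495289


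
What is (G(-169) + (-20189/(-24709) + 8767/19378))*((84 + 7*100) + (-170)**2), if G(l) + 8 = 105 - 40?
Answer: 414092888794278/239405501 ≈ 1.7297e+6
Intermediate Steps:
G(l) = 57 (G(l) = -8 + (105 - 40) = -8 + 65 = 57)
(G(-169) + (-20189/(-24709) + 8767/19378))*((84 + 7*100) + (-170)**2) = (57 + (-20189/(-24709) + 8767/19378))*((84 + 7*100) + (-170)**2) = (57 + (-20189*(-1/24709) + 8767*(1/19378)))*((84 + 700) + 28900) = (57 + (20189/24709 + 8767/19378))*(784 + 28900) = (57 + 607846245/478811002)*29684 = (27900073359/478811002)*29684 = 414092888794278/239405501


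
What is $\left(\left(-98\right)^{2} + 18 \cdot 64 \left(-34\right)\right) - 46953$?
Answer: $-76517$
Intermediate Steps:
$\left(\left(-98\right)^{2} + 18 \cdot 64 \left(-34\right)\right) - 46953 = \left(9604 + 1152 \left(-34\right)\right) + \left(-142721 + 95768\right) = \left(9604 - 39168\right) - 46953 = -29564 - 46953 = -76517$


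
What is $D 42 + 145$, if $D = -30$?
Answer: $-1115$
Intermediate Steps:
$D 42 + 145 = \left(-30\right) 42 + 145 = -1260 + 145 = -1115$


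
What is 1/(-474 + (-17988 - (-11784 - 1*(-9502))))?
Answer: -1/16180 ≈ -6.1805e-5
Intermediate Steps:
1/(-474 + (-17988 - (-11784 - 1*(-9502)))) = 1/(-474 + (-17988 - (-11784 + 9502))) = 1/(-474 + (-17988 - 1*(-2282))) = 1/(-474 + (-17988 + 2282)) = 1/(-474 - 15706) = 1/(-16180) = -1/16180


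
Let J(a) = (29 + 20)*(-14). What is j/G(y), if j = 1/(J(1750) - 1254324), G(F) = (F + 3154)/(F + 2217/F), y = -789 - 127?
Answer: 841273/2572780540080 ≈ 3.2699e-7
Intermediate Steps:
J(a) = -686 (J(a) = 49*(-14) = -686)
y = -916
G(F) = (3154 + F)/(F + 2217/F)
j = -1/1255010 (j = 1/(-686 - 1254324) = 1/(-1255010) = -1/1255010 ≈ -7.9681e-7)
j/G(y) = -(-(2217 + (-916)**2)/(916*(3154 - 916)))/1255010 = -1/(1255010*((-916*2238/(2217 + 839056)))) = -1/(1255010*((-916*2238/841273))) = -1/(1255010*((-916*1/841273*2238))) = -1/(1255010*(-2050008/841273)) = -1/1255010*(-841273/2050008) = 841273/2572780540080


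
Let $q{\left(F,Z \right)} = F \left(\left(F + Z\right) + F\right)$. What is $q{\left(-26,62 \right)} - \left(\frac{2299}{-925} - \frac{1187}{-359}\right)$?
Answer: $- \frac{86612134}{332075} \approx -260.82$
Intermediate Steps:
$q{\left(F,Z \right)} = F \left(Z + 2 F\right)$
$q{\left(-26,62 \right)} - \left(\frac{2299}{-925} - \frac{1187}{-359}\right) = - 26 \left(62 + 2 \left(-26\right)\right) - \left(\frac{2299}{-925} - \frac{1187}{-359}\right) = - 26 \left(62 - 52\right) - \left(2299 \left(- \frac{1}{925}\right) - - \frac{1187}{359}\right) = \left(-26\right) 10 - \left(- \frac{2299}{925} + \frac{1187}{359}\right) = -260 - \frac{272634}{332075} = - \frac{86612134}{332075}$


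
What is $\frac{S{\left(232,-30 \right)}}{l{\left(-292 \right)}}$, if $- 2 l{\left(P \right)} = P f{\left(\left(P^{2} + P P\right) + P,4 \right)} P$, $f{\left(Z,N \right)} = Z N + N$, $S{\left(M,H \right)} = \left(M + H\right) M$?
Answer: $- \frac{2929}{1814385946} \approx -1.6143 \cdot 10^{-6}$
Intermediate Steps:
$S{\left(M,H \right)} = M \left(H + M\right)$ ($S{\left(M,H \right)} = \left(H + M\right) M = M \left(H + M\right)$)
$f{\left(Z,N \right)} = N + N Z$ ($f{\left(Z,N \right)} = N Z + N = N + N Z$)
$l{\left(P \right)} = - \frac{P^{2} \left(4 + 4 P + 8 P^{2}\right)}{2}$ ($l{\left(P \right)} = - \frac{P 4 \left(1 + \left(\left(P^{2} + P P\right) + P\right)\right) P}{2} = - \frac{P 4 \left(1 + \left(\left(P^{2} + P^{2}\right) + P\right)\right) P}{2} = - \frac{P 4 \left(1 + \left(2 P^{2} + P\right)\right) P}{2} = - \frac{P 4 \left(1 + \left(P + 2 P^{2}\right)\right) P}{2} = - \frac{P 4 \left(1 + P + 2 P^{2}\right) P}{2} = - \frac{P \left(4 + 4 P + 8 P^{2}\right) P}{2} = - \frac{P^{2} \left(4 + 4 P + 8 P^{2}\right)}{2}$)
$\frac{S{\left(232,-30 \right)}}{l{\left(-292 \right)}} = \frac{232 \left(-30 + 232\right)}{2 \left(-292\right)^{2} \left(-1 - - 292 \left(1 + 2 \left(-292\right)\right)\right)} = \frac{232 \cdot 202}{2 \cdot 85264 \left(-1 - - 292 \left(1 - 584\right)\right)} = \frac{46864}{2 \cdot 85264 \left(-1 - \left(-292\right) \left(-583\right)\right)} = \frac{46864}{2 \cdot 85264 \left(-1 - 170236\right)} = \frac{46864}{2 \cdot 85264 \left(-170237\right)} = \frac{46864}{-29030175136} = 46864 \left(- \frac{1}{29030175136}\right) = - \frac{2929}{1814385946}$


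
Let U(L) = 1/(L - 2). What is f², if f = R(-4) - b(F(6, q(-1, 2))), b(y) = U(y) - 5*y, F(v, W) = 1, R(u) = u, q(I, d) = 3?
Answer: 4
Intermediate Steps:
U(L) = 1/(-2 + L)
b(y) = 1/(-2 + y) - 5*y
f = 2 (f = -4 - (1 - 5*1*(-2 + 1))/(-2 + 1) = -4 - (1 - 5*1*(-1))/(-1) = -4 - (-1)*(1 + 5) = -4 - (-1)*6 = -4 - 1*(-6) = -4 + 6 = 2)
f² = 2² = 4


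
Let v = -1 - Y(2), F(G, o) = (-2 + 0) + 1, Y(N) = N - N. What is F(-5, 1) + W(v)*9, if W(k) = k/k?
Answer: 8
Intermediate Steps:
Y(N) = 0
F(G, o) = -1 (F(G, o) = -2 + 1 = -1)
v = -1 (v = -1 - 1*0 = -1 + 0 = -1)
W(k) = 1
F(-5, 1) + W(v)*9 = -1 + 1*9 = -1 + 9 = 8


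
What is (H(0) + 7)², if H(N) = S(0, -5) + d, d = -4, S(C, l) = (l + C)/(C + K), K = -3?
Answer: 196/9 ≈ 21.778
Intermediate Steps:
S(C, l) = (C + l)/(-3 + C) (S(C, l) = (l + C)/(C - 3) = (C + l)/(-3 + C))
H(N) = -7/3 (H(N) = (0 - 5)/(-3 + 0) - 4 = -5/(-3) - 4 = -⅓*(-5) - 4 = 5/3 - 4 = -7/3)
(H(0) + 7)² = (-7/3 + 7)² = (14/3)² = 196/9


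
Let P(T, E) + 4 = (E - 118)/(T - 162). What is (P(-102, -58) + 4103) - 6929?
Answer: -8488/3 ≈ -2829.3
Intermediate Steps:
P(T, E) = -4 + (-118 + E)/(-162 + T) (P(T, E) = -4 + (E - 118)/(T - 162) = -4 + (-118 + E)/(-162 + T))
(P(-102, -58) + 4103) - 6929 = ((530 - 58 - 4*(-102))/(-162 - 102) + 4103) - 6929 = ((530 - 58 + 408)/(-264) + 4103) - 6929 = (-1/264*880 + 4103) - 6929 = (-10/3 + 4103) - 6929 = 12299/3 - 6929 = -8488/3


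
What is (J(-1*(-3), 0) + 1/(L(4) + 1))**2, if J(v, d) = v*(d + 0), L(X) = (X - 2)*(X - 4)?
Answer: 1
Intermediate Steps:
L(X) = (-4 + X)*(-2 + X) (L(X) = (-2 + X)*(-4 + X) = (-4 + X)*(-2 + X))
J(v, d) = d*v (J(v, d) = v*d = d*v)
(J(-1*(-3), 0) + 1/(L(4) + 1))**2 = (0*(-1*(-3)) + 1/((8 + 4**2 - 6*4) + 1))**2 = (0*3 + 1/((8 + 16 - 24) + 1))**2 = (0 + 1/(0 + 1))**2 = (0 + 1/1)**2 = (0 + 1)**2 = 1**2 = 1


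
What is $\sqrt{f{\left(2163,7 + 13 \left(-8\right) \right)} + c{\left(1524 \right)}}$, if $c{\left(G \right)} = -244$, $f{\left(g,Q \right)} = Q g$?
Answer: $i \sqrt{210055} \approx 458.32 i$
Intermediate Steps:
$\sqrt{f{\left(2163,7 + 13 \left(-8\right) \right)} + c{\left(1524 \right)}} = \sqrt{\left(7 + 13 \left(-8\right)\right) 2163 - 244} = \sqrt{\left(7 - 104\right) 2163 - 244} = \sqrt{\left(-97\right) 2163 - 244} = \sqrt{-209811 - 244} = \sqrt{-210055} = i \sqrt{210055}$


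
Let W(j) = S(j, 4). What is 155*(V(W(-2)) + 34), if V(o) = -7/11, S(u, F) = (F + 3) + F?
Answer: 56885/11 ≈ 5171.4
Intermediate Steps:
S(u, F) = 3 + 2*F (S(u, F) = (3 + F) + F = 3 + 2*F)
W(j) = 11 (W(j) = 3 + 2*4 = 3 + 8 = 11)
V(o) = -7/11 (V(o) = -7*1/11 = -7/11)
155*(V(W(-2)) + 34) = 155*(-7/11 + 34) = 155*(367/11) = 56885/11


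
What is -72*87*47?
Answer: -294408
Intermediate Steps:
-72*87*47 = -6264*47 = -294408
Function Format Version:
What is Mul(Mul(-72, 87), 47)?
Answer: -294408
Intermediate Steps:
Mul(Mul(-72, 87), 47) = Mul(-6264, 47) = -294408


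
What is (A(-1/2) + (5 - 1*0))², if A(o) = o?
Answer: 81/4 ≈ 20.250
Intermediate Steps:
(A(-1/2) + (5 - 1*0))² = (-1/2 + (5 - 1*0))² = (-1*½ + (5 + 0))² = (-½ + 5)² = (9/2)² = 81/4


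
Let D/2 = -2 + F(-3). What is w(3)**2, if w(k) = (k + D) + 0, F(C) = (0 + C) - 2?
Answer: 121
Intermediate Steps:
F(C) = -2 + C (F(C) = C - 2 = -2 + C)
D = -14 (D = 2*(-2 + (-2 - 3)) = 2*(-2 - 5) = 2*(-7) = -14)
w(k) = -14 + k (w(k) = (k - 14) + 0 = (-14 + k) + 0 = -14 + k)
w(3)**2 = (-14 + 3)**2 = (-11)**2 = 121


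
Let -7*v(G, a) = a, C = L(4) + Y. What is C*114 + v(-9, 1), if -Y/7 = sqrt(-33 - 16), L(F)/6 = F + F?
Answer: 38303/7 - 5586*I ≈ 5471.9 - 5586.0*I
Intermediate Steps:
L(F) = 12*F (L(F) = 6*(F + F) = 6*(2*F) = 12*F)
Y = -49*I (Y = -7*sqrt(-33 - 16) = -49*I ≈ -49.0*I)
C = 48 - 49*I (C = 12*4 - 49*I = 48 - 49*I ≈ 48.0 - 49.0*I)
v(G, a) = -a/7
C*114 + v(-9, 1) = (48 - 49*I)*114 - 1/7*1 = (5472 - 5586*I) - 1/7 = 38303/7 - 5586*I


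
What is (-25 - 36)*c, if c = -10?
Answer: 610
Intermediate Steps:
(-25 - 36)*c = (-25 - 36)*(-10) = -61*(-10) = 610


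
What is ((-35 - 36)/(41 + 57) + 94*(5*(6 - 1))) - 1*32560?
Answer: -2960651/98 ≈ -30211.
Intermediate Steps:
((-35 - 36)/(41 + 57) + 94*(5*(6 - 1))) - 1*32560 = (-71/98 + 94*(5*5)) - 32560 = (-71*1/98 + 94*25) - 32560 = (-71/98 + 2350) - 32560 = 230229/98 - 32560 = -2960651/98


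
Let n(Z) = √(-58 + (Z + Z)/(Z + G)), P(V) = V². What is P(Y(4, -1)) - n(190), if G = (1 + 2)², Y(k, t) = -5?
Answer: 25 - I*√2221238/199 ≈ 25.0 - 7.4894*I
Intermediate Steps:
G = 9 (G = 3² = 9)
n(Z) = √(-58 + 2*Z/(9 + Z)) (n(Z) = √(-58 + (Z + Z)/(Z + 9)) = √(-58 + (2*Z)/(9 + Z)) = √(-58 + 2*Z/(9 + Z)))
P(Y(4, -1)) - n(190) = (-5)² - √2*√((-261 - 28*190)/(9 + 190)) = 25 - √2*√((-261 - 5320)/199) = 25 - √2*√((1/199)*(-5581)) = 25 - √2*√(-5581/199) = 25 - √2*I*√1110619/199 = 25 - I*√2221238/199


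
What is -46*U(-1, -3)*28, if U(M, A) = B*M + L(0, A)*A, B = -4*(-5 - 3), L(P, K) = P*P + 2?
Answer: 48944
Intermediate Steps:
L(P, K) = 2 + P² (L(P, K) = P² + 2 = 2 + P²)
B = 32 (B = -4*(-8) = 32)
U(M, A) = 2*A + 32*M (U(M, A) = 32*M + (2 + 0²)*A = 32*M + (2 + 0)*A = 32*M + 2*A = 2*A + 32*M)
-46*U(-1, -3)*28 = -46*(2*(-3) + 32*(-1))*28 = -46*(-6 - 32)*28 = -46*(-38)*28 = 1748*28 = 48944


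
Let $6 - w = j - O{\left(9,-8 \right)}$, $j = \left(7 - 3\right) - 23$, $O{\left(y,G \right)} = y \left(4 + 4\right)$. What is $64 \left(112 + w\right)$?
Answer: $13376$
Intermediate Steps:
$O{\left(y,G \right)} = 8 y$ ($O{\left(y,G \right)} = y 8 = 8 y$)
$j = -19$ ($j = 4 - 23 = -19$)
$w = 97$ ($w = 6 - \left(-19 - 8 \cdot 9\right) = 6 - \left(-19 - 72\right) = 6 - -91 = 6 + 91 = 97$)
$64 \left(112 + w\right) = 64 \left(112 + 97\right) = 64 \cdot 209 = 13376$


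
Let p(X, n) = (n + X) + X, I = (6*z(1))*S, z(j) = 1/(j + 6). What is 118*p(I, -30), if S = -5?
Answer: -31860/7 ≈ -4551.4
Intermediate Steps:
z(j) = 1/(6 + j)
I = -30/7 (I = (6/(6 + 1))*(-5) = (6/7)*(-5) = -30/7 ≈ -4.2857)
p(X, n) = n + 2*X (p(X, n) = (X + n) + X = n + 2*X)
118*p(I, -30) = 118*(-30 + 2*(-30/7)) = 118*(-30 - 60/7) = 118*(-270/7) = -31860/7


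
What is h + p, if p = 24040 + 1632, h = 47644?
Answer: 73316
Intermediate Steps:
p = 25672
h + p = 47644 + 25672 = 73316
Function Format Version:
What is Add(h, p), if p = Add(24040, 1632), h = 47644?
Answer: 73316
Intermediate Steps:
p = 25672
Add(h, p) = Add(47644, 25672) = 73316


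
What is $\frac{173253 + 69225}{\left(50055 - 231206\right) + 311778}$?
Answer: $\frac{242478}{130627} \approx 1.8563$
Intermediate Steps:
$\frac{173253 + 69225}{\left(50055 - 231206\right) + 311778} = \frac{242478}{-181151 + 311778} = \frac{242478}{130627}$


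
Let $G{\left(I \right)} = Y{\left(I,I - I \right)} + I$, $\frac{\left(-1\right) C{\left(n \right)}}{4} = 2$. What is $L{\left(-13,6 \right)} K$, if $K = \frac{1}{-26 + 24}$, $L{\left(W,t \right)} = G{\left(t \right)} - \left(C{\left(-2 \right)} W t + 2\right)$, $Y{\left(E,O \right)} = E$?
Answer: $307$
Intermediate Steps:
$C{\left(n \right)} = -8$ ($C{\left(n \right)} = \left(-4\right) 2 = -8$)
$G{\left(I \right)} = 2 I$ ($G{\left(I \right)} = I + I = 2 I$)
$L{\left(W,t \right)} = -2 + 2 t + 8 W t$ ($L{\left(W,t \right)} = 2 t - \left(- 8 W t + 2\right) = 2 t - \left(2 - 8 W t\right) = 2 t + \left(-2 + 8 W t\right) = -2 + 2 t + 8 W t$)
$K = - \frac{1}{2}$ ($K = \frac{1}{-2} = - \frac{1}{2} \approx -0.5$)
$L{\left(-13,6 \right)} K = \left(-2 + 2 \cdot 6 + 8 \left(-13\right) 6\right) \left(- \frac{1}{2}\right) = \left(-2 + 12 - 624\right) \left(- \frac{1}{2}\right) = \left(-614\right) \left(- \frac{1}{2}\right) = 307$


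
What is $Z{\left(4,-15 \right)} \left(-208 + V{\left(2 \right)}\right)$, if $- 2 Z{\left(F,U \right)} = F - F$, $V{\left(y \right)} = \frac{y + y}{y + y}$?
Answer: $0$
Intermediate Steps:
$V{\left(y \right)} = 1$ ($V{\left(y \right)} = \frac{2 y}{2 y} = 2 y \frac{1}{2 y} = 1$)
$Z{\left(F,U \right)} = 0$ ($Z{\left(F,U \right)} = - \frac{F - F}{2} = \left(- \frac{1}{2}\right) 0 = 0$)
$Z{\left(4,-15 \right)} \left(-208 + V{\left(2 \right)}\right) = 0 \left(-208 + 1\right) = 0 \left(-207\right) = 0$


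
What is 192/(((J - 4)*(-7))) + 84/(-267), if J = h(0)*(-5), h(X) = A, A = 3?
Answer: 13364/11837 ≈ 1.1290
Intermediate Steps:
h(X) = 3
J = -15 (J = 3*(-5) = -15)
192/(((J - 4)*(-7))) + 84/(-267) = 192/(((-15 - 4)*(-7))) + 84/(-267) = 192/((-19*(-7))) + 84*(-1/267) = 192/133 - 28/89 = 13364/11837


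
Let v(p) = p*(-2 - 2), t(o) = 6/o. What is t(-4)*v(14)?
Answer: 84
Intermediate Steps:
v(p) = -4*p (v(p) = p*(-4) = -4*p)
t(-4)*v(14) = (6/(-4))*(-4*14) = (6*(-¼))*(-56) = -3/2*(-56) = 84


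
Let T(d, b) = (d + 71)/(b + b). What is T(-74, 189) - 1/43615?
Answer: -43741/5495490 ≈ -0.0079594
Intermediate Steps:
T(d, b) = (71 + d)/(2*b) (T(d, b) = (71 + d)/((2*b)) = (71 + d)*(1/(2*b)) = (71 + d)/(2*b))
T(-74, 189) - 1/43615 = (½)*(71 - 74)/189 - 1/43615 = (½)*(1/189)*(-3) - 1*1/43615 = -1/126 - 1/43615 = -43741/5495490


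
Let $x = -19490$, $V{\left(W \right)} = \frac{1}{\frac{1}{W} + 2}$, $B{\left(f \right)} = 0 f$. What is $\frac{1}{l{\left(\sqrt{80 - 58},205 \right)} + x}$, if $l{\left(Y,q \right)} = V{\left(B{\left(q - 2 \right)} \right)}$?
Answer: $- \frac{1}{19490} \approx -5.1308 \cdot 10^{-5}$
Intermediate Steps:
$B{\left(f \right)} = 0$
$V{\left(W \right)} = \frac{1}{2 + \frac{1}{W}}$
$l{\left(Y,q \right)} = 0$ ($l{\left(Y,q \right)} = \frac{0}{1 + 2 \cdot 0} = \frac{0}{1 + 0} = \frac{0}{1} = 0 \cdot 1 = 0$)
$\frac{1}{l{\left(\sqrt{80 - 58},205 \right)} + x} = \frac{1}{0 - 19490} = \frac{1}{-19490} = - \frac{1}{19490}$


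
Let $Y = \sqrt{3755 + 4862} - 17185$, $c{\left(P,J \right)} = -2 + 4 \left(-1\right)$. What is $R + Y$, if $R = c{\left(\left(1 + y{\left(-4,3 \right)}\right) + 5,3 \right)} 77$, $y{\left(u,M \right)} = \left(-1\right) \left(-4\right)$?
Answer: $-17647 + \sqrt{8617} \approx -17554.0$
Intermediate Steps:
$y{\left(u,M \right)} = 4$
$c{\left(P,J \right)} = -6$ ($c{\left(P,J \right)} = -2 - 4 = -6$)
$Y = -17185 + \sqrt{8617}$ ($Y = \sqrt{8617} - 17185 = -17185 + \sqrt{8617} \approx -17092.0$)
$R = -462$ ($R = \left(-6\right) 77 = -462$)
$R + Y = -462 - \left(17185 - \sqrt{8617}\right) = -17647 + \sqrt{8617}$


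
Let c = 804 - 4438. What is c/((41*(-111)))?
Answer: 3634/4551 ≈ 0.79851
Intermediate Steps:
c = -3634
c/((41*(-111))) = -3634/(41*(-111)) = -3634/(-4551) = -3634*(-1/4551) = 3634/4551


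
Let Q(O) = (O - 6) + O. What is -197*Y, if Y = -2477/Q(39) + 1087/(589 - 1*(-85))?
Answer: 156736549/24264 ≈ 6459.6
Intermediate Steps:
Q(O) = -6 + 2*O (Q(O) = (-6 + O) + O = -6 + 2*O)
Y = -795617/24264 (Y = -2477/(-6 + 2*39) + 1087/(589 - 1*(-85)) = -2477/(-6 + 78) + 1087/(589 + 85) = -2477/72 + 1087/674 = -795617/24264 ≈ -32.790)
-197*Y = -197*(-795617/24264) = 156736549/24264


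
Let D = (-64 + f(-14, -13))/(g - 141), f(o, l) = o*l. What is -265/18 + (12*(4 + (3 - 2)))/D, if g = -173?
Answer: -185195/1062 ≈ -174.38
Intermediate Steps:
f(o, l) = l*o
D = -59/157 (D = (-64 - 13*(-14))/(-173 - 141) = (-64 + 182)/(-314) = 118*(-1/314) = -59/157 ≈ -0.37580)
-265/18 + (12*(4 + (3 - 2)))/D = -265/18 + (12*(4 + (3 - 2)))/(-59/157) = -265*1/18 + (12*(4 + 1))*(-157/59) = -265/18 + (12*5)*(-157/59) = -265/18 + 60*(-157/59) = -265/18 - 9420/59 = -185195/1062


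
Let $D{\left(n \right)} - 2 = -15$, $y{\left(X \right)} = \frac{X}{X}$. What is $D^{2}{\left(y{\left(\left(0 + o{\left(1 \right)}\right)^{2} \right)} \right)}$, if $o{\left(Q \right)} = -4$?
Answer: $169$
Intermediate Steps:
$y{\left(X \right)} = 1$
$D{\left(n \right)} = -13$ ($D{\left(n \right)} = 2 - 15 = -13$)
$D^{2}{\left(y{\left(\left(0 + o{\left(1 \right)}\right)^{2} \right)} \right)} = \left(-13\right)^{2} = 169$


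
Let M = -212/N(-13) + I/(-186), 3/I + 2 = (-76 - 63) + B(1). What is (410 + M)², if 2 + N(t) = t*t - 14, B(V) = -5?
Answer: 320257624301521921/1918103121936 ≈ 1.6697e+5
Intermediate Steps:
N(t) = -16 + t² (N(t) = -2 + (t*t - 14) = -2 + (t² - 14) = -2 + (-14 + t²) = -16 + t²)
I = -3/146 (I = 3/(-2 + ((-76 - 63) - 5)) = 3/(-2 + (-139 - 5)) = 3/(-2 - 144) = 3/(-146) = 3*(-1/146) = -3/146 ≈ -0.020548)
M = -1918871/1384956 (M = -212/(-16 + (-13)²) - 3/146/(-186) = -212/(-16 + 169) - 3/146*(-1/186) = -212/153 + 1/9052 = -1918871/1384956 ≈ -1.3855)
(410 + M)² = (410 - 1918871/1384956)² = (565913089/1384956)² = 320257624301521921/1918103121936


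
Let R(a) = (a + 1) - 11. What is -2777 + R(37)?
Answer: -2750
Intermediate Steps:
R(a) = -10 + a (R(a) = (1 + a) - 11 = -10 + a)
-2777 + R(37) = -2777 + (-10 + 37) = -2777 + 27 = -2750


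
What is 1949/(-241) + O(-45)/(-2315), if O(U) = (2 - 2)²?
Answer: -1949/241 ≈ -8.0871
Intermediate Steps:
O(U) = 0 (O(U) = 0² = 0)
1949/(-241) + O(-45)/(-2315) = 1949/(-241) + 0/(-2315) = 1949*(-1/241) + 0*(-1/2315) = -1949/241 + 0 = -1949/241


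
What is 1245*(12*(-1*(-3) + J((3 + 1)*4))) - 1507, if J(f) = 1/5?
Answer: 46301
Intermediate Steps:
J(f) = ⅕
1245*(12*(-1*(-3) + J((3 + 1)*4))) - 1507 = 1245*(12*(-1*(-3) + ⅕)) - 1507 = 1245*(12*(3 + ⅕)) - 1507 = 1245*(12*(16/5)) - 1507 = 1245*(192/5) - 1507 = 47808 - 1507 = 46301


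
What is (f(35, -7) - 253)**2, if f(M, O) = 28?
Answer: 50625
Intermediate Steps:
(f(35, -7) - 253)**2 = (28 - 253)**2 = (-225)**2 = 50625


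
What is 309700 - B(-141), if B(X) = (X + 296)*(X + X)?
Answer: 353410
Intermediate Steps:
B(X) = 2*X*(296 + X) (B(X) = (296 + X)*(2*X) = 2*X*(296 + X))
309700 - B(-141) = 309700 - 2*(-141)*(296 - 141) = 309700 - 2*(-141)*155 = 309700 - 1*(-43710) = 309700 + 43710 = 353410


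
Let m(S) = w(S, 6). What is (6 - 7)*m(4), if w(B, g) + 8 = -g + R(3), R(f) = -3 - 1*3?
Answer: 20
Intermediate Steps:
R(f) = -6 (R(f) = -3 - 3 = -6)
w(B, g) = -14 - g (w(B, g) = -8 + (-g - 6) = -8 + (-6 - g) = -14 - g)
m(S) = -20 (m(S) = -14 - 1*6 = -14 - 6 = -20)
(6 - 7)*m(4) = (6 - 7)*(-20) = -1*(-20) = 20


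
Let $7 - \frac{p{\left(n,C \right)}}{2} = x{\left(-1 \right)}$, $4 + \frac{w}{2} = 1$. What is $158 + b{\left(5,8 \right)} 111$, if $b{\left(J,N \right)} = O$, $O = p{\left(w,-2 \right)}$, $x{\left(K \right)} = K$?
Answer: $1934$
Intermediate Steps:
$w = -6$ ($w = -8 + 2 \cdot 1 = -8 + 2 = -6$)
$p{\left(n,C \right)} = 16$ ($p{\left(n,C \right)} = 14 - -2 = 14 + 2 = 16$)
$O = 16$
$b{\left(J,N \right)} = 16$
$158 + b{\left(5,8 \right)} 111 = 158 + 16 \cdot 111 = 158 + 1776 = 1934$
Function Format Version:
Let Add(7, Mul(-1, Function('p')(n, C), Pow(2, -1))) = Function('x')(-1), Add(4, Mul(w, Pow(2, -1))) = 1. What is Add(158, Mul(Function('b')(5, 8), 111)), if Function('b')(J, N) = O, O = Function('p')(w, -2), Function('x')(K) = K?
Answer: 1934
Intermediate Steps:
w = -6 (w = Add(-8, Mul(2, 1)) = Add(-8, 2) = -6)
Function('p')(n, C) = 16 (Function('p')(n, C) = Add(14, Mul(-2, -1)) = Add(14, 2) = 16)
O = 16
Function('b')(J, N) = 16
Add(158, Mul(Function('b')(5, 8), 111)) = Add(158, Mul(16, 111)) = Add(158, 1776) = 1934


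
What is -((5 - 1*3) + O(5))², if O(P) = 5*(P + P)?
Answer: -2704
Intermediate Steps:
O(P) = 10*P (O(P) = 5*(2*P) = 10*P)
-((5 - 1*3) + O(5))² = -((5 - 1*3) + 10*5)² = -((5 - 3) + 50)² = -(2 + 50)² = -1*52² = -1*2704 = -2704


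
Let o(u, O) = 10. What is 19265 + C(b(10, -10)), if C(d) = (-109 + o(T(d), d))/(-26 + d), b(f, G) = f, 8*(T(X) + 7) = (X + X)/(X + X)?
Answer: 308339/16 ≈ 19271.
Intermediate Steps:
T(X) = -55/8 (T(X) = -7 + ((X + X)/(X + X))/8 = -7 + ((2*X)/((2*X)))/8 = -7 + ((2*X)*(1/(2*X)))/8 = -7 + (⅛)*1 = -7 + ⅛ = -55/8)
C(d) = -99/(-26 + d) (C(d) = (-109 + 10)/(-26 + d) = -99/(-26 + d))
19265 + C(b(10, -10)) = 19265 - 99/(-26 + 10) = 19265 - 99/(-16) = 19265 - 99*(-1/16) = 19265 + 99/16 = 308339/16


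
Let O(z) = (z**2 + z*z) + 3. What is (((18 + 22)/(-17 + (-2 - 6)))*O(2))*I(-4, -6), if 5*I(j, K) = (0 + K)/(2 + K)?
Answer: -132/25 ≈ -5.2800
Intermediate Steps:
I(j, K) = K/(5*(2 + K)) (I(j, K) = ((0 + K)/(2 + K))/5 = (K/(2 + K))/5 = K/(5*(2 + K)))
O(z) = 3 + 2*z**2 (O(z) = (z**2 + z**2) + 3 = 2*z**2 + 3 = 3 + 2*z**2)
(((18 + 22)/(-17 + (-2 - 6)))*O(2))*I(-4, -6) = (((18 + 22)/(-17 + (-2 - 6)))*(3 + 2*2**2))*((1/5)*(-6)/(2 - 6)) = ((40/(-17 - 8))*(3 + 2*4))*((1/5)*(-6)/(-4)) = ((40/(-25))*(3 + 8))*((1/5)*(-6)*(-1/4)) = ((40*(-1/25))*11)*(3/10) = -8/5*11*(3/10) = -88/5*3/10 = -132/25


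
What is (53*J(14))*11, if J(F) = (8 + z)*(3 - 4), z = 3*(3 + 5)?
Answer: -18656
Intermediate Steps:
z = 24 (z = 3*8 = 24)
J(F) = -32 (J(F) = (8 + 24)*(3 - 4) = 32*(-1) = -32)
(53*J(14))*11 = (53*(-32))*11 = -1696*11 = -18656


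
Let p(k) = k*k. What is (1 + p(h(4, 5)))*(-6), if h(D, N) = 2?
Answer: -30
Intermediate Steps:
p(k) = k²
(1 + p(h(4, 5)))*(-6) = (1 + 2²)*(-6) = (1 + 4)*(-6) = 5*(-6) = -30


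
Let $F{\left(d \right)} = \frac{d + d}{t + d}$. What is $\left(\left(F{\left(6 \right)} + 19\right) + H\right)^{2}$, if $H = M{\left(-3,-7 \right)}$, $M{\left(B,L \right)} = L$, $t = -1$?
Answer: $\frac{5184}{25} \approx 207.36$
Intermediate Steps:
$F{\left(d \right)} = \frac{2 d}{-1 + d}$ ($F{\left(d \right)} = \frac{d + d}{-1 + d} = \frac{2 d}{-1 + d}$)
$H = -7$
$\left(\left(F{\left(6 \right)} + 19\right) + H\right)^{2} = \left(\left(2 \cdot 6 \frac{1}{-1 + 6} + 19\right) - 7\right)^{2} = \left(\left(2 \cdot 6 \cdot \frac{1}{5} + 19\right) - 7\right)^{2} = \left(\left(\frac{12}{5} + 19\right) - 7\right)^{2} = \left(\frac{107}{5} - 7\right)^{2} = \left(\frac{72}{5}\right)^{2} = \frac{5184}{25}$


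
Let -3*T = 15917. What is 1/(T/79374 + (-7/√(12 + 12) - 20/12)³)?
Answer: -973593968234688/155920183593365 + 395326949755248*√6/155920183593365 ≈ -0.033637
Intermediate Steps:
T = -15917/3 (T = -⅓*15917 = -15917/3 ≈ -5305.7)
1/(T/79374 + (-7/√(12 + 12) - 20/12)³) = 1/(-15917/3/79374 + (-7/√(12 + 12) - 20/12)³) = 1/(-15917/3*1/79374 + (-7*√6/12 - 20*1/12)³) = 1/(-15917/238122 + (-7*√6/12 - 5/3)³) = 1/(-15917/238122 + (-5/3 - 7*√6/12)³)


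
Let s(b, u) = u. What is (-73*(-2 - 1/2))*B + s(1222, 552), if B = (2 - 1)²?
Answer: 1469/2 ≈ 734.50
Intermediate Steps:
B = 1 (B = 1² = 1)
(-73*(-2 - 1/2))*B + s(1222, 552) = -73*(-2 - 1/2)*1 + 552 = -73*(-2 - 1*½)*1 + 552 = -73*(-2 - ½)*1 + 552 = -73*(-5/2)*1 + 552 = (365/2)*1 + 552 = 365/2 + 552 = 1469/2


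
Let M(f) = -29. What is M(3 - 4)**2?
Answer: 841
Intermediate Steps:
M(3 - 4)**2 = (-29)**2 = 841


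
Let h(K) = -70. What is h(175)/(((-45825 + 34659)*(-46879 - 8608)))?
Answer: -35/309783921 ≈ -1.1298e-7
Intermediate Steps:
h(175)/(((-45825 + 34659)*(-46879 - 8608))) = -70*1/((-46879 - 8608)*(-45825 + 34659)) = -70/((-11166*(-55487))) = -70/619567842 = -70*1/619567842 = -35/309783921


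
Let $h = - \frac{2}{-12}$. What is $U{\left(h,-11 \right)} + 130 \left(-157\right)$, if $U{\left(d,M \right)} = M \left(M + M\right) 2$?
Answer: $-19926$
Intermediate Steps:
$h = \frac{1}{6}$ ($h = \left(-2\right) \left(- \frac{1}{12}\right) = \frac{1}{6} \approx 0.16667$)
$U{\left(d,M \right)} = 4 M^{2}$ ($U{\left(d,M \right)} = M 2 M 2 = 2 M^{2} \cdot 2 = 4 M^{2}$)
$U{\left(h,-11 \right)} + 130 \left(-157\right) = 4 \left(-11\right)^{2} + 130 \left(-157\right) = 4 \cdot 121 - 20410 = 484 - 20410 = -19926$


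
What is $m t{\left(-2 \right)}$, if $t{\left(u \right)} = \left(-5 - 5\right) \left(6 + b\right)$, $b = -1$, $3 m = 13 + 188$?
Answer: $-3350$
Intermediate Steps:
$m = 67$ ($m = \frac{13 + 188}{3} = \frac{1}{3} \cdot 201 = 67$)
$t{\left(u \right)} = -50$ ($t{\left(u \right)} = \left(-5 - 5\right) \left(6 - 1\right) = \left(-10\right) 5 = -50$)
$m t{\left(-2 \right)} = 67 \left(-50\right) = -3350$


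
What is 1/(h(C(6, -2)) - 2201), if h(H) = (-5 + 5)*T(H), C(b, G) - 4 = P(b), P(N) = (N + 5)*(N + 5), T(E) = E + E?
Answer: -1/2201 ≈ -0.00045434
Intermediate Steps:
T(E) = 2*E
P(N) = (5 + N)² (P(N) = (5 + N)*(5 + N) = (5 + N)²)
C(b, G) = 4 + (5 + b)²
h(H) = 0 (h(H) = (-5 + 5)*(2*H) = 0*(2*H) = 0)
1/(h(C(6, -2)) - 2201) = 1/(0 - 2201) = 1/(-2201) = -1/2201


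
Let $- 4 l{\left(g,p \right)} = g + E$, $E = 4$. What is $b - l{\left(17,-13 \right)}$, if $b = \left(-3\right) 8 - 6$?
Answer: $- \frac{99}{4} \approx -24.75$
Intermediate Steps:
$b = -30$ ($b = -24 - 6 = -30$)
$l{\left(g,p \right)} = -1 - \frac{g}{4}$ ($l{\left(g,p \right)} = - \frac{g + 4}{4} = - \frac{4 + g}{4} = -1 - \frac{g}{4}$)
$b - l{\left(17,-13 \right)} = -30 - \left(-1 - \frac{17}{4}\right) = -30 - - \frac{21}{4} = -30 + \frac{21}{4} = - \frac{99}{4}$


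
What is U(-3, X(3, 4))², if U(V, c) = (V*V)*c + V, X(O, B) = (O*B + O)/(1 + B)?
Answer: 576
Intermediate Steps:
X(O, B) = (O + B*O)/(1 + B) (X(O, B) = (B*O + O)/(1 + B) = (O + B*O)/(1 + B))
U(V, c) = V + c*V² (U(V, c) = V²*c + V = c*V² + V = V + c*V²)
U(-3, X(3, 4))² = (-3*(1 - 3*3))² = (-3*(1 - 9))² = (-3*(-8))² = 24² = 576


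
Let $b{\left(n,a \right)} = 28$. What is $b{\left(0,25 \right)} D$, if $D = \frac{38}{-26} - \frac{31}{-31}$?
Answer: $- \frac{168}{13} \approx -12.923$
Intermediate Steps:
$D = - \frac{6}{13}$ ($D = 38 \left(- \frac{1}{26}\right) - -1 = - \frac{19}{13} + 1 = - \frac{6}{13} \approx -0.46154$)
$b{\left(0,25 \right)} D = 28 \left(- \frac{6}{13}\right) = - \frac{168}{13}$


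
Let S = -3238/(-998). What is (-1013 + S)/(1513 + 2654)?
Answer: -167956/693111 ≈ -0.24232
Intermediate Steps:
S = 1619/499 (S = -3238*(-1/998) = 1619/499 ≈ 3.2445)
(-1013 + S)/(1513 + 2654) = (-1013 + 1619/499)/(1513 + 2654) = -503868/499/4167 = -503868/499*1/4167 = -167956/693111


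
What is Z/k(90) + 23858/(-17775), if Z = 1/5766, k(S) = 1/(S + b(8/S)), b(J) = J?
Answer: -860531/648675 ≈ -1.3266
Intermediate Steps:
k(S) = 1/(S + 8/S)
Z = 1/5766 ≈ 0.00017343
Z/k(90) + 23858/(-17775) = 1/(5766*((90/(8 + 90²)))) + 23858/(-17775) = 1/(5766*((90/(8 + 8100)))) + 23858*(-1/17775) = 1/(5766*((90/8108))) - 302/225 = 1/(5766*((90*(1/8108)))) - 302/225 = 1/(5766*(45/4054)) - 302/225 = (1/5766)*(4054/45) - 302/225 = 2027/129735 - 302/225 = -860531/648675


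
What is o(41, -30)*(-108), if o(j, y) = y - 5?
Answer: 3780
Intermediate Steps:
o(j, y) = -5 + y
o(41, -30)*(-108) = (-5 - 30)*(-108) = -35*(-108) = 3780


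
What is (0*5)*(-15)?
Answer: 0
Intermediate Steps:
(0*5)*(-15) = 0*(-15) = 0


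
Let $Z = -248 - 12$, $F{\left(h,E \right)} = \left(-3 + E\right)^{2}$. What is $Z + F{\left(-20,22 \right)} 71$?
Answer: $25371$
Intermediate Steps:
$Z = -260$
$Z + F{\left(-20,22 \right)} 71 = -260 + \left(-3 + 22\right)^{2} \cdot 71 = -260 + 19^{2} \cdot 71 = -260 + 361 \cdot 71 = -260 + 25631 = 25371$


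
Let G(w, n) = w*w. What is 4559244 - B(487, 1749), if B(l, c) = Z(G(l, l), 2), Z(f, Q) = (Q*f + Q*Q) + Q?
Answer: 4084900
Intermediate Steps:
G(w, n) = w**2
Z(f, Q) = Q + Q**2 + Q*f (Z(f, Q) = (Q*f + Q**2) + Q = (Q**2 + Q*f) + Q = Q + Q**2 + Q*f)
B(l, c) = 6 + 2*l**2 (B(l, c) = 2*(1 + 2 + l**2) = 2*(3 + l**2) = 6 + 2*l**2)
4559244 - B(487, 1749) = 4559244 - (6 + 2*487**2) = 4559244 - (6 + 2*237169) = 4559244 - (6 + 474338) = 4559244 - 1*474344 = 4559244 - 474344 = 4084900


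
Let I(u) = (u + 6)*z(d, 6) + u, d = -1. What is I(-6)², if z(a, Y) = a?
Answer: 36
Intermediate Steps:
I(u) = -6 (I(u) = (u + 6)*(-1) + u = (6 + u)*(-1) + u = (-6 - u) + u = -6)
I(-6)² = (-6)² = 36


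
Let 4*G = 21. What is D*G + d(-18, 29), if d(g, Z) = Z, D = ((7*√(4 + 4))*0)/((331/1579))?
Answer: 29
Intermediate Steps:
G = 21/4 (G = (¼)*21 = 21/4 ≈ 5.2500)
D = 0 (D = ((7*√8)*0)/((331*(1/1579))) = ((7*(2*√2))*0)/(331/1579) = ((14*√2)*0)*(1579/331) = 0*(1579/331) = 0)
D*G + d(-18, 29) = 0*(21/4) + 29 = 0 + 29 = 29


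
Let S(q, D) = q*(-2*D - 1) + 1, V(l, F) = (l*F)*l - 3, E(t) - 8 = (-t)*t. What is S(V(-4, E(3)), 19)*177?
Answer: 131334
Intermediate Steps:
E(t) = 8 - t² (E(t) = 8 + (-t)*t = 8 - t²)
V(l, F) = -3 + F*l² (V(l, F) = (F*l)*l - 3 = F*l² - 3 = -3 + F*l²)
S(q, D) = 1 + q*(-1 - 2*D) (S(q, D) = q*(-1 - 2*D) + 1 = 1 + q*(-1 - 2*D))
S(V(-4, E(3)), 19)*177 = (1 - (-3 + (8 - 1*3²)*(-4)²) - 2*19*(-3 + (8 - 1*3²)*(-4)²))*177 = (1 - (-3 + (8 - 1*9)*16) - 2*19*(-3 + (8 - 1*9)*16))*177 = (1 - (-3 + (8 - 9)*16) - 2*19*(-3 + (8 - 9)*16))*177 = (1 - (-3 - 1*16) - 2*19*(-3 - 1*16))*177 = (1 - (-3 - 16) - 2*19*(-3 - 16))*177 = (1 - 1*(-19) - 2*19*(-19))*177 = (1 + 19 + 722)*177 = 742*177 = 131334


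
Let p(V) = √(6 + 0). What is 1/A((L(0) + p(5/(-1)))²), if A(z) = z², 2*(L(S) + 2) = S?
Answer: (2 - √6)⁻⁴ ≈ 24.497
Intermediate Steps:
L(S) = -2 + S/2
p(V) = √6
1/A((L(0) + p(5/(-1)))²) = 1/((((-2 + (½)*0) + √6)²)²) = 1/((((-2 + 0) + √6)²)²) = 1/(((-2 + √6)²)²) = 1/((-2 + √6)⁴) = (-2 + √6)⁻⁴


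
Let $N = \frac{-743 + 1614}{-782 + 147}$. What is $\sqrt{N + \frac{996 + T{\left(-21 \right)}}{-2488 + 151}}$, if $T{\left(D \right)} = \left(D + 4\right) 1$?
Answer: $\frac{2 i \sqrt{985814910510}}{1483995} \approx 1.3381 i$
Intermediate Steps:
$T{\left(D \right)} = 4 + D$ ($T{\left(D \right)} = \left(4 + D\right) 1 = 4 + D$)
$N = - \frac{871}{635}$ ($N = \frac{871}{-635} = 871 \left(- \frac{1}{635}\right) = - \frac{871}{635} \approx -1.3717$)
$\sqrt{N + \frac{996 + T{\left(-21 \right)}}{-2488 + 151}} = \sqrt{- \frac{871}{635} + \frac{996 + \left(4 - 21\right)}{-2488 + 151}} = \sqrt{- \frac{871}{635} + \frac{996 - 17}{-2337}} = \sqrt{- \frac{871}{635} + 979 \left(- \frac{1}{2337}\right)} = \sqrt{- \frac{871}{635} - \frac{979}{2337}} = \sqrt{- \frac{2657192}{1483995}} = \frac{2 i \sqrt{985814910510}}{1483995}$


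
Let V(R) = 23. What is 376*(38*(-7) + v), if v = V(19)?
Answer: -91368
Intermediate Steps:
v = 23
376*(38*(-7) + v) = 376*(38*(-7) + 23) = 376*(-266 + 23) = 376*(-243) = -91368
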